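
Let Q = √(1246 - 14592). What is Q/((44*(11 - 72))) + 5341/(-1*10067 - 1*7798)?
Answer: -5341/17865 - I*√13346/2684 ≈ -0.29896 - 0.043042*I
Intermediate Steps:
Q = I*√13346 (Q = √(-13346) = I*√13346 ≈ 115.52*I)
Q/((44*(11 - 72))) + 5341/(-1*10067 - 1*7798) = (I*√13346)/((44*(11 - 72))) + 5341/(-1*10067 - 1*7798) = (I*√13346)/((44*(-61))) + 5341/(-10067 - 7798) = (I*√13346)/(-2684) + 5341/(-17865) = (I*√13346)*(-1/2684) + 5341*(-1/17865) = -I*√13346/2684 - 5341/17865 = -5341/17865 - I*√13346/2684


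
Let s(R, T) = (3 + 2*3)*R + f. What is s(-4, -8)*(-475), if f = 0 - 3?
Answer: 18525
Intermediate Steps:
f = -3
s(R, T) = -3 + 9*R (s(R, T) = (3 + 2*3)*R - 3 = (3 + 6)*R - 3 = 9*R - 3 = -3 + 9*R)
s(-4, -8)*(-475) = (-3 + 9*(-4))*(-475) = (-3 - 36)*(-475) = -39*(-475) = 18525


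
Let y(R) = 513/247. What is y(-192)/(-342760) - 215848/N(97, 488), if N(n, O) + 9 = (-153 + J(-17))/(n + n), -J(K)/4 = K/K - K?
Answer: 186587800477343/8782539480 ≈ 21245.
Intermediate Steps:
J(K) = -4 + 4*K (J(K) = -4*(K/K - K) = -4*(1 - K) = -4 + 4*K)
N(n, O) = -9 - 225/(2*n) (N(n, O) = -9 + (-153 + (-4 + 4*(-17)))/(n + n) = -9 + (-153 + (-4 - 68))/((2*n)) = -9 + (-153 - 72)*(1/(2*n)) = -9 - 225/(2*n))
y(R) = 27/13 (y(R) = 513*(1/247) = 27/13)
y(-192)/(-342760) - 215848/N(97, 488) = (27/13)/(-342760) - 215848/(-9 - 225/2/97) = (27/13)*(-1/342760) - 215848/(-9 - 225/2*1/97) = -27/4455880 - 215848/(-9 - 225/194) = -27/4455880 - 215848/(-1971/194) = -27/4455880 - 215848*(-194/1971) = -27/4455880 + 41874512/1971 = 186587800477343/8782539480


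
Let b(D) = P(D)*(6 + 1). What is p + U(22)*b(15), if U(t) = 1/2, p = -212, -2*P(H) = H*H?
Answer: -2423/4 ≈ -605.75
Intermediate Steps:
P(H) = -H²/2 (P(H) = -H*H/2 = -H²/2)
U(t) = ½
b(D) = -7*D²/2 (b(D) = (-D²/2)*(6 + 1) = -D²/2*7 = -7*D²/2)
p + U(22)*b(15) = -212 + (-7/2*15²)/2 = -212 + (-7/2*225)/2 = -212 + (½)*(-1575/2) = -212 - 1575/4 = -2423/4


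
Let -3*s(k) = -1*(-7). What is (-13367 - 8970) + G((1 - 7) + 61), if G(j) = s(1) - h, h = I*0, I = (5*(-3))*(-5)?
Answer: -67018/3 ≈ -22339.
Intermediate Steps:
I = 75 (I = -15*(-5) = 75)
h = 0 (h = 75*0 = 0)
s(k) = -7/3 (s(k) = -(-1)*(-7)/3 = -⅓*7 = -7/3)
G(j) = -7/3 (G(j) = -7/3 - 1*0 = -7/3 + 0 = -7/3)
(-13367 - 8970) + G((1 - 7) + 61) = (-13367 - 8970) - 7/3 = -22337 - 7/3 = -67018/3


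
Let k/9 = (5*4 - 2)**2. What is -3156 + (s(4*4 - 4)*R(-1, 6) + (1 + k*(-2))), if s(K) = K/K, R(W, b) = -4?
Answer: -8991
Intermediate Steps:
s(K) = 1
k = 2916 (k = 9*(5*4 - 2)**2 = 9*(20 - 2)**2 = 9*18**2 = 9*324 = 2916)
-3156 + (s(4*4 - 4)*R(-1, 6) + (1 + k*(-2))) = -3156 + (1*(-4) + (1 + 2916*(-2))) = -3156 + (-4 + (1 - 5832)) = -3156 + (-4 - 5831) = -3156 - 5835 = -8991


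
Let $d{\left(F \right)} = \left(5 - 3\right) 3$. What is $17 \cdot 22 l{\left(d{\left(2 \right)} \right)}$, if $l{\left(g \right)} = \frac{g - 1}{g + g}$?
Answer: $\frac{935}{6} \approx 155.83$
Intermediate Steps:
$d{\left(F \right)} = 6$ ($d{\left(F \right)} = 2 \cdot 3 = 6$)
$l{\left(g \right)} = \frac{-1 + g}{2 g}$
$17 \cdot 22 l{\left(d{\left(2 \right)} \right)} = 17 \cdot 22 \frac{-1 + 6}{2 \cdot 6} = 374 \cdot \frac{1}{2} \cdot \frac{1}{6} \cdot 5 = 374 \cdot \frac{5}{12} = \frac{935}{6}$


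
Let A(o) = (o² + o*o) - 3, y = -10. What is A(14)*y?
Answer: -3890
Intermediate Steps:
A(o) = -3 + 2*o² (A(o) = (o² + o²) - 3 = 2*o² - 3 = -3 + 2*o²)
A(14)*y = (-3 + 2*14²)*(-10) = (-3 + 2*196)*(-10) = (-3 + 392)*(-10) = 389*(-10) = -3890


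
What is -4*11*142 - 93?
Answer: -6341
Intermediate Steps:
-4*11*142 - 93 = -44*142 - 93 = -6248 - 93 = -6341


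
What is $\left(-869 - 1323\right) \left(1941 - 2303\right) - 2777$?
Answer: $790727$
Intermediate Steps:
$\left(-869 - 1323\right) \left(1941 - 2303\right) - 2777 = \left(-2192\right) \left(-362\right) - 2777 = 793504 - 2777 = 790727$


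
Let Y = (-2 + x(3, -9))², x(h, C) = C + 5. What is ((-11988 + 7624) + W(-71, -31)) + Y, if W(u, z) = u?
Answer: -4399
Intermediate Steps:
x(h, C) = 5 + C
Y = 36 (Y = (-2 + (5 - 9))² = (-2 - 4)² = (-6)² = 36)
((-11988 + 7624) + W(-71, -31)) + Y = ((-11988 + 7624) - 71) + 36 = (-4364 - 71) + 36 = -4435 + 36 = -4399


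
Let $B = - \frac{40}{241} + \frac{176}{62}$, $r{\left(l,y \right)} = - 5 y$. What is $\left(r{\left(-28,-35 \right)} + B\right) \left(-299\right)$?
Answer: $- \frac{396890507}{7471} \approx -53124.0$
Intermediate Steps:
$B = \frac{19968}{7471}$ ($B = \left(-40\right) \frac{1}{241} + 176 \cdot \frac{1}{62} = - \frac{40}{241} + \frac{88}{31} = \frac{19968}{7471} \approx 2.6727$)
$\left(r{\left(-28,-35 \right)} + B\right) \left(-299\right) = \left(\left(-5\right) \left(-35\right) + \frac{19968}{7471}\right) \left(-299\right) = \left(175 + \frac{19968}{7471}\right) \left(-299\right) = \frac{1327393}{7471} \left(-299\right) = - \frac{396890507}{7471}$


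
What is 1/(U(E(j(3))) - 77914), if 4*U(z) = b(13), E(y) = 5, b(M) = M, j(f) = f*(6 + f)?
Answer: -4/311643 ≈ -1.2835e-5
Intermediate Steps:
U(z) = 13/4 (U(z) = (1/4)*13 = 13/4)
1/(U(E(j(3))) - 77914) = 1/(13/4 - 77914) = 1/(-311643/4) = -4/311643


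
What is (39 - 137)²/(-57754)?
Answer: -4802/28877 ≈ -0.16629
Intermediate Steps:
(39 - 137)²/(-57754) = (-98)²*(-1/57754) = 9604*(-1/57754) = -4802/28877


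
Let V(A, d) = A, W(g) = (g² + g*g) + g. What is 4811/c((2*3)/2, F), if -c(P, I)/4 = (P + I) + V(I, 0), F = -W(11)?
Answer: 4811/2012 ≈ 2.3912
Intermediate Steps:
W(g) = g + 2*g² (W(g) = (g² + g²) + g = 2*g² + g = g + 2*g²)
F = -253 (F = -11*(1 + 2*11) = -11*(1 + 22) = -11*23 = -1*253 = -253)
c(P, I) = -8*I - 4*P (c(P, I) = -4*((P + I) + I) = -4*((I + P) + I) = -4*(P + 2*I) = -8*I - 4*P)
4811/c((2*3)/2, F) = 4811/(-8*(-253) - 4*2*3/2) = 4811/(2024 - 2*6) = 4811/(2024 - 4*3) = 4811/(2024 - 12) = 4811/2012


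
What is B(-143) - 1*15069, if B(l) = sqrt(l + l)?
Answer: -15069 + I*sqrt(286) ≈ -15069.0 + 16.912*I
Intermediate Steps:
B(l) = sqrt(2)*sqrt(l) (B(l) = sqrt(2*l) = sqrt(2)*sqrt(l))
B(-143) - 1*15069 = sqrt(2)*sqrt(-143) - 1*15069 = sqrt(2)*(I*sqrt(143)) - 15069 = I*sqrt(286) - 15069 = -15069 + I*sqrt(286)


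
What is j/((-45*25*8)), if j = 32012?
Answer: -8003/2250 ≈ -3.5569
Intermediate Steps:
j/((-45*25*8)) = 32012/((-45*25*8)) = 32012/((-1125*8)) = 32012/(-9000) = 32012*(-1/9000) = -8003/2250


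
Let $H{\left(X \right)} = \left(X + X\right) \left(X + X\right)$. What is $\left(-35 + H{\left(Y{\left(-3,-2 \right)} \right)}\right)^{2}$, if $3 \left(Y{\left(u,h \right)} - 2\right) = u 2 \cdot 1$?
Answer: $1225$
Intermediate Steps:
$Y{\left(u,h \right)} = 2 + \frac{2 u}{3}$ ($Y{\left(u,h \right)} = 2 + \frac{u 2 \cdot 1}{3} = 2 + \frac{2 u 1}{3} = 2 + \frac{2 u}{3}$)
$H{\left(X \right)} = 4 X^{2}$ ($H{\left(X \right)} = 2 X 2 X = 4 X^{2}$)
$\left(-35 + H{\left(Y{\left(-3,-2 \right)} \right)}\right)^{2} = \left(-35 + 4 \left(2 + \frac{2}{3} \left(-3\right)\right)^{2}\right)^{2} = \left(-35 + 4 \left(2 - 2\right)^{2}\right)^{2} = \left(-35 + 4 \cdot 0^{2}\right)^{2} = \left(-35 + 4 \cdot 0\right)^{2} = \left(-35 + 0\right)^{2} = \left(-35\right)^{2} = 1225$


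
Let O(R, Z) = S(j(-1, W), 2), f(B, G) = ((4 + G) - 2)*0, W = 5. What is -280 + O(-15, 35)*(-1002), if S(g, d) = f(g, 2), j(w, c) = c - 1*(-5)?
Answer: -280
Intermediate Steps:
f(B, G) = 0 (f(B, G) = (2 + G)*0 = 0)
j(w, c) = 5 + c (j(w, c) = c + 5 = 5 + c)
S(g, d) = 0
O(R, Z) = 0
-280 + O(-15, 35)*(-1002) = -280 + 0*(-1002) = -280 + 0 = -280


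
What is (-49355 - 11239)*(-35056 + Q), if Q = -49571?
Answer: 5127888438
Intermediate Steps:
(-49355 - 11239)*(-35056 + Q) = (-49355 - 11239)*(-35056 - 49571) = -60594*(-84627) = 5127888438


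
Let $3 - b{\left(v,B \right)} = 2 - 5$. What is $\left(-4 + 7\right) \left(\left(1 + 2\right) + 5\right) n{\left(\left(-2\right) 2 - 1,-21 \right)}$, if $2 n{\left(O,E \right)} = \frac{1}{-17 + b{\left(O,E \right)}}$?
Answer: $- \frac{12}{11} \approx -1.0909$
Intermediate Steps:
$b{\left(v,B \right)} = 6$ ($b{\left(v,B \right)} = 3 - \left(2 - 5\right) = 3 - -3 = 3 + 3 = 6$)
$n{\left(O,E \right)} = - \frac{1}{22}$ ($n{\left(O,E \right)} = \frac{1}{2 \left(-17 + 6\right)} = \frac{1}{2 \left(-11\right)} = \frac{1}{2} \left(- \frac{1}{11}\right) = - \frac{1}{22}$)
$\left(-4 + 7\right) \left(\left(1 + 2\right) + 5\right) n{\left(\left(-2\right) 2 - 1,-21 \right)} = \left(-4 + 7\right) \left(\left(1 + 2\right) + 5\right) \left(- \frac{1}{22}\right) = 3 \left(3 + 5\right) \left(- \frac{1}{22}\right) = 3 \cdot 8 \left(- \frac{1}{22}\right) = 24 \left(- \frac{1}{22}\right) = - \frac{12}{11}$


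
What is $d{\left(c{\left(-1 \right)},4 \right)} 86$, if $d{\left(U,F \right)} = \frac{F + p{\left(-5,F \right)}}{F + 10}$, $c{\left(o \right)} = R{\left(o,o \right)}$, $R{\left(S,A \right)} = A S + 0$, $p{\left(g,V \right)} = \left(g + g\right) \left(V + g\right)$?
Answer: $86$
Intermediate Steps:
$p{\left(g,V \right)} = 2 g \left(V + g\right)$
$R{\left(S,A \right)} = A S$
$c{\left(o \right)} = o^{2}$ ($c{\left(o \right)} = o o = o^{2}$)
$d{\left(U,F \right)} = \frac{50 - 9 F}{10 + F}$ ($d{\left(U,F \right)} = \frac{F + 2 \left(-5\right) \left(F - 5\right)}{F + 10} = \frac{F + 2 \left(-5\right) \left(-5 + F\right)}{10 + F} = \frac{F - \left(-50 + 10 F\right)}{10 + F} = \frac{50 - 9 F}{10 + F}$)
$d{\left(c{\left(-1 \right)},4 \right)} 86 = \frac{50 - 36}{10 + 4} \cdot 86 = \frac{50 - 36}{14} \cdot 86 = \frac{1}{14} \cdot 14 \cdot 86 = 1 \cdot 86 = 86$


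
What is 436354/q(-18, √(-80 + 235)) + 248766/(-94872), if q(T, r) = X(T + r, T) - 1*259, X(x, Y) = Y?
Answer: -6911114145/4379924 ≈ -1577.9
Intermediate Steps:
q(T, r) = -259 + T (q(T, r) = T - 1*259 = T - 259 = -259 + T)
436354/q(-18, √(-80 + 235)) + 248766/(-94872) = 436354/(-259 - 18) + 248766/(-94872) = 436354/(-277) + 248766*(-1/94872) = 436354*(-1/277) - 41461/15812 = -436354/277 - 41461/15812 = -6911114145/4379924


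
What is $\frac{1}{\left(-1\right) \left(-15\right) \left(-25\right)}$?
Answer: $- \frac{1}{375} \approx -0.0026667$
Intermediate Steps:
$\frac{1}{\left(-1\right) \left(-15\right) \left(-25\right)} = \frac{1}{15 \left(-25\right)} = \frac{1}{-375} = - \frac{1}{375}$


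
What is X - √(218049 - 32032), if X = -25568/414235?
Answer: -25568/414235 - √186017 ≈ -431.36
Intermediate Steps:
X = -25568/414235 (X = -25568*1/414235 = -25568/414235 ≈ -0.061723)
X - √(218049 - 32032) = -25568/414235 - √(218049 - 32032) = -25568/414235 - √186017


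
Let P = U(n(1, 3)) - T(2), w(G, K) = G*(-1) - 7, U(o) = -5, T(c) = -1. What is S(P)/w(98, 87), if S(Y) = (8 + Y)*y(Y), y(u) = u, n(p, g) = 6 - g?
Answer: 16/105 ≈ 0.15238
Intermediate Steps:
w(G, K) = -7 - G (w(G, K) = -G - 7 = -7 - G)
P = -4 (P = -5 - 1*(-1) = -5 + 1 = -4)
S(Y) = Y*(8 + Y) (S(Y) = (8 + Y)*Y = Y*(8 + Y))
S(P)/w(98, 87) = (-4*(8 - 4))/(-7 - 1*98) = (-4*4)/(-7 - 98) = -16/(-105) = -16*(-1/105) = 16/105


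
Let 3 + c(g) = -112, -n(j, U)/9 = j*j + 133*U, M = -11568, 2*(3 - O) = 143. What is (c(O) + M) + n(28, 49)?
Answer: -77392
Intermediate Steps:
O = -137/2 (O = 3 - ½*143 = 3 - 143/2 = -137/2 ≈ -68.500)
n(j, U) = -1197*U - 9*j² (n(j, U) = -9*(j*j + 133*U) = -9*(j² + 133*U) = -1197*U - 9*j²)
c(g) = -115 (c(g) = -3 - 112 = -115)
(c(O) + M) + n(28, 49) = (-115 - 11568) + (-1197*49 - 9*28²) = -11683 + (-58653 - 9*784) = -11683 + (-58653 - 7056) = -11683 - 65709 = -77392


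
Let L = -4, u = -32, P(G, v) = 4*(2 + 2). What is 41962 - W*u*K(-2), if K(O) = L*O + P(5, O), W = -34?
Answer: 15850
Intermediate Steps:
P(G, v) = 16 (P(G, v) = 4*4 = 16)
K(O) = 16 - 4*O (K(O) = -4*O + 16 = 16 - 4*O)
41962 - W*u*K(-2) = 41962 - (-34*(-32))*(16 - 4*(-2)) = 41962 - 1088*(16 + 8) = 41962 - 1088*24 = 41962 - 1*26112 = 41962 - 26112 = 15850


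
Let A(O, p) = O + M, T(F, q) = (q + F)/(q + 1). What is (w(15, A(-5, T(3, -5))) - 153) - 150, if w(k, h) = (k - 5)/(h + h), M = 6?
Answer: -298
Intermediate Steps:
T(F, q) = (F + q)/(1 + q)
A(O, p) = 6 + O (A(O, p) = O + 6 = 6 + O)
w(k, h) = (-5 + k)/(2*h) (w(k, h) = (-5 + k)/((2*h)) = (-5 + k)*(1/(2*h)) = (-5 + k)/(2*h))
(w(15, A(-5, T(3, -5))) - 153) - 150 = ((-5 + 15)/(2*(6 - 5)) - 153) - 150 = ((1/2)*10/1 - 153) - 150 = ((1/2)*1*10 - 153) - 150 = (5 - 153) - 150 = -148 - 150 = -298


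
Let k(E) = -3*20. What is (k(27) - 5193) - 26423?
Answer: -31676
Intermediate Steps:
k(E) = -60
(k(27) - 5193) - 26423 = (-60 - 5193) - 26423 = -5253 - 26423 = -31676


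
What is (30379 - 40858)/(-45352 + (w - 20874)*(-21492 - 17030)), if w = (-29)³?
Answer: -3493/581191978 ≈ -6.0101e-6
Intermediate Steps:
w = -24389
(30379 - 40858)/(-45352 + (w - 20874)*(-21492 - 17030)) = (30379 - 40858)/(-45352 + (-24389 - 20874)*(-21492 - 17030)) = -10479/(-45352 - 45263*(-38522)) = -10479/(-45352 + 1743621286) = -10479/1743575934 = -10479*1/1743575934 = -3493/581191978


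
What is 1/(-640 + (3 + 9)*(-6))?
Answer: -1/712 ≈ -0.0014045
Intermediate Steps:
1/(-640 + (3 + 9)*(-6)) = 1/(-640 + 12*(-6)) = 1/(-640 - 72) = 1/(-712) = -1/712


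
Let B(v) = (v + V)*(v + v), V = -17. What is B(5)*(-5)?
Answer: 600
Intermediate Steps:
B(v) = 2*v*(-17 + v) (B(v) = (v - 17)*(v + v) = (-17 + v)*(2*v) = 2*v*(-17 + v))
B(5)*(-5) = (2*5*(-17 + 5))*(-5) = (2*5*(-12))*(-5) = -120*(-5) = 600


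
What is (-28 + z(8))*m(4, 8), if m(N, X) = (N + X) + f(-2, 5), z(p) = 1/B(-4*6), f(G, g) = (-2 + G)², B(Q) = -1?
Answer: -812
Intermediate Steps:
z(p) = -1 (z(p) = 1/(-1) = -1)
m(N, X) = 16 + N + X (m(N, X) = (N + X) + (-2 - 2)² = (N + X) + (-4)² = (N + X) + 16 = 16 + N + X)
(-28 + z(8))*m(4, 8) = (-28 - 1)*(16 + 4 + 8) = -29*28 = -812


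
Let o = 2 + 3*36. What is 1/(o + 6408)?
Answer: 1/6518 ≈ 0.00015342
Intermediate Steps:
o = 110 (o = 2 + 108 = 110)
1/(o + 6408) = 1/(110 + 6408) = 1/6518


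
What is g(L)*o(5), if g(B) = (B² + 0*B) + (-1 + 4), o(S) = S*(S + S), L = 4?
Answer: 950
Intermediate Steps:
o(S) = 2*S² (o(S) = S*(2*S) = 2*S²)
g(B) = 3 + B² (g(B) = (B² + 0) + 3 = B² + 3 = 3 + B²)
g(L)*o(5) = (3 + 4²)*(2*5²) = (3 + 16)*(2*25) = 19*50 = 950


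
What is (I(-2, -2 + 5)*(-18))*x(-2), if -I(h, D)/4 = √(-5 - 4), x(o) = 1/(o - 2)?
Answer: -54*I ≈ -54.0*I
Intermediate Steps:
x(o) = 1/(-2 + o)
I(h, D) = -12*I (I(h, D) = -4*√(-5 - 4) = -12*I)
(I(-2, -2 + 5)*(-18))*x(-2) = (-12*I*(-18))/(-2 - 2) = (216*I)/(-4) = (216*I)*(-¼) = -54*I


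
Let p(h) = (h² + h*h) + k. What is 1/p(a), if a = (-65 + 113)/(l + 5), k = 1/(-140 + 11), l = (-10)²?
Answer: 158025/64823 ≈ 2.4378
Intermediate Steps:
l = 100
k = -1/129 (k = 1/(-129) = -1/129 ≈ -0.0077519)
a = 16/35 (a = (-65 + 113)/(100 + 5) = 48/105 = 48*(1/105) = 16/35 ≈ 0.45714)
p(h) = -1/129 + 2*h² (p(h) = (h² + h*h) - 1/129 = (h² + h²) - 1/129 = 2*h² - 1/129 = -1/129 + 2*h²)
1/p(a) = 1/(-1/129 + 2*(16/35)²) = 1/(-1/129 + 2*(256/1225)) = 1/(-1/129 + 512/1225) = 1/(64823/158025) = 158025/64823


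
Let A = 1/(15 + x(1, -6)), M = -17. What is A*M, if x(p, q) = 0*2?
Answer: -17/15 ≈ -1.1333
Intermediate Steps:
x(p, q) = 0
A = 1/15 (A = 1/(15 + 0) = 1/15 ≈ 0.066667)
A*M = (1/15)*(-17) = -17/15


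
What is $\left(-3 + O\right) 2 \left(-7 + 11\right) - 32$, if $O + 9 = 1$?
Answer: $-120$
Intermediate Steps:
$O = -8$ ($O = -9 + 1 = -8$)
$\left(-3 + O\right) 2 \left(-7 + 11\right) - 32 = \left(-3 - 8\right) 2 \left(-7 + 11\right) - 32 = \left(-11\right) 2 \cdot 4 - 32 = \left(-22\right) 4 - 32 = -88 - 32 = -120$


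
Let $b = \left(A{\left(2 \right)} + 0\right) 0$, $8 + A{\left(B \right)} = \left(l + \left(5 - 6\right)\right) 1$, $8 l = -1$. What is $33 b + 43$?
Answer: $43$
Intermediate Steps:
$l = - \frac{1}{8}$ ($l = \frac{1}{8} \left(-1\right) = - \frac{1}{8} \approx -0.125$)
$A{\left(B \right)} = - \frac{73}{8}$ ($A{\left(B \right)} = -8 + \left(- \frac{1}{8} + \left(5 - 6\right)\right) 1 = -8 + \left(- \frac{1}{8} - 1\right) 1 = -8 - \frac{9}{8} = - \frac{73}{8}$)
$b = 0$ ($b = \left(- \frac{73}{8} + 0\right) 0 = \left(- \frac{73}{8}\right) 0 = 0$)
$33 b + 43 = 33 \cdot 0 + 43 = 0 + 43 = 43$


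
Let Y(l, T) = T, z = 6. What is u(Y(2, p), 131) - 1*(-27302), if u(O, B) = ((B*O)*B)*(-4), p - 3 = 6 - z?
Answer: -178630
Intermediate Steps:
p = 3 (p = 3 + (6 - 1*6) = 3 + (6 - 6) = 3 + 0 = 3)
u(O, B) = -4*O*B² (u(O, B) = (O*B²)*(-4) = -4*O*B²)
u(Y(2, p), 131) - 1*(-27302) = -4*3*131² - 1*(-27302) = -4*3*17161 + 27302 = -205932 + 27302 = -178630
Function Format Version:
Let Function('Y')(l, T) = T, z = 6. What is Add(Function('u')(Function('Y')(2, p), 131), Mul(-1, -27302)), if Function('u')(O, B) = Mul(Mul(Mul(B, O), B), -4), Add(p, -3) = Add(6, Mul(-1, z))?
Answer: -178630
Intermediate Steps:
p = 3 (p = Add(3, Add(6, Mul(-1, 6))) = Add(3, Add(6, -6)) = Add(3, 0) = 3)
Function('u')(O, B) = Mul(-4, O, Pow(B, 2)) (Function('u')(O, B) = Mul(Mul(O, Pow(B, 2)), -4) = Mul(-4, O, Pow(B, 2)))
Add(Function('u')(Function('Y')(2, p), 131), Mul(-1, -27302)) = Add(Mul(-4, 3, Pow(131, 2)), Mul(-1, -27302)) = Add(Mul(-4, 3, 17161), 27302) = Add(-205932, 27302) = -178630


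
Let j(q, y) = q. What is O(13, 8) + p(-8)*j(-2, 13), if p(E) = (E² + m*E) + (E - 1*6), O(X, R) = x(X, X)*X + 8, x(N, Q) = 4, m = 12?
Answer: 152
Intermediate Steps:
O(X, R) = 8 + 4*X (O(X, R) = 4*X + 8 = 8 + 4*X)
p(E) = -6 + E² + 13*E (p(E) = (E² + 12*E) + (E - 1*6) = (E² + 12*E) + (E - 6) = (E² + 12*E) + (-6 + E) = -6 + E² + 13*E)
O(13, 8) + p(-8)*j(-2, 13) = (8 + 4*13) + (-6 + (-8)² + 13*(-8))*(-2) = (8 + 52) + (-6 + 64 - 104)*(-2) = 60 - 46*(-2) = 60 + 92 = 152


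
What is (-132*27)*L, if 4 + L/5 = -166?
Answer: 3029400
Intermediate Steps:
L = -850 (L = -20 + 5*(-166) = -20 - 830 = -850)
(-132*27)*L = -132*27*(-850) = -3564*(-850) = 3029400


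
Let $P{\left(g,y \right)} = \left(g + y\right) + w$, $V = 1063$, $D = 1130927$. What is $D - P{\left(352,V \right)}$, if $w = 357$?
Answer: $1129155$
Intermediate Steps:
$P{\left(g,y \right)} = 357 + g + y$ ($P{\left(g,y \right)} = \left(g + y\right) + 357 = 357 + g + y$)
$D - P{\left(352,V \right)} = 1130927 - \left(357 + 352 + 1063\right) = 1130927 - 1772 = 1129155$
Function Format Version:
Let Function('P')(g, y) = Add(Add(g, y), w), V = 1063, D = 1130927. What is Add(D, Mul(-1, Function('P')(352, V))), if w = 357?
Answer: 1129155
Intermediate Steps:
Function('P')(g, y) = Add(357, g, y) (Function('P')(g, y) = Add(Add(g, y), 357) = Add(357, g, y))
Add(D, Mul(-1, Function('P')(352, V))) = Add(1130927, Mul(-1, Add(357, 352, 1063))) = Add(1130927, Mul(-1, 1772)) = Add(1130927, -1772) = 1129155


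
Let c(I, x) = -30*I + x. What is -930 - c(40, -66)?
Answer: 336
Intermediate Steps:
c(I, x) = x - 30*I
-930 - c(40, -66) = -930 - (-66 - 30*40) = -930 - (-66 - 1200) = -930 - 1*(-1266) = -930 + 1266 = 336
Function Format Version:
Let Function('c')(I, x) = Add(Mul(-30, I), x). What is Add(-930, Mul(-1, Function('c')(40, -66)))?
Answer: 336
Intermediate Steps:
Function('c')(I, x) = Add(x, Mul(-30, I))
Add(-930, Mul(-1, Function('c')(40, -66))) = Add(-930, Mul(-1, Add(-66, Mul(-30, 40)))) = Add(-930, Mul(-1, Add(-66, -1200))) = Add(-930, Mul(-1, -1266)) = Add(-930, 1266) = 336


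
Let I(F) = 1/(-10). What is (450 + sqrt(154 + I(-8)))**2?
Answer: 2026539/10 + 810*sqrt(190) ≈ 2.1382e+5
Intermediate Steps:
I(F) = -1/10
(450 + sqrt(154 + I(-8)))**2 = (450 + sqrt(154 - 1/10))**2 = (450 + sqrt(1539/10))**2 = (450 + 9*sqrt(190)/10)**2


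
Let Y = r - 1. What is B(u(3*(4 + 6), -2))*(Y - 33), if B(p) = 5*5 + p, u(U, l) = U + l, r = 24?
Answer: -530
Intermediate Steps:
Y = 23 (Y = 24 - 1 = 23)
B(p) = 25 + p
B(u(3*(4 + 6), -2))*(Y - 33) = (25 + (3*(4 + 6) - 2))*(23 - 33) = (25 + (3*10 - 2))*(-10) = (25 + (30 - 2))*(-10) = (25 + 28)*(-10) = 53*(-10) = -530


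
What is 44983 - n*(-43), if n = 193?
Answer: 53282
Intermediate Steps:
44983 - n*(-43) = 44983 - 193*(-43) = 44983 - 1*(-8299) = 44983 + 8299 = 53282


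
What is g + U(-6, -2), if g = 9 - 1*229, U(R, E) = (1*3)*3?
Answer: -211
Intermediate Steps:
U(R, E) = 9 (U(R, E) = 3*3 = 9)
g = -220 (g = 9 - 229 = -220)
g + U(-6, -2) = -220 + 9 = -211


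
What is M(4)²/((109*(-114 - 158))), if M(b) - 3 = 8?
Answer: -121/29648 ≈ -0.0040812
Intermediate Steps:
M(b) = 11 (M(b) = 3 + 8 = 11)
M(4)²/((109*(-114 - 158))) = 11²/((109*(-114 - 158))) = 121/((109*(-272))) = 121/(-29648) = 121*(-1/29648) = -121/29648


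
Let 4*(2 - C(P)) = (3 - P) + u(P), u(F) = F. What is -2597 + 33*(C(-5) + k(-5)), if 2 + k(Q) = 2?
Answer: -10223/4 ≈ -2555.8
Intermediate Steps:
k(Q) = 0 (k(Q) = -2 + 2 = 0)
C(P) = 5/4 (C(P) = 2 - ((3 - P) + P)/4 = 2 - ¼*3 = 2 - ¾ = 5/4)
-2597 + 33*(C(-5) + k(-5)) = -2597 + 33*(5/4 + 0) = -2597 + 33*(5/4) = -2597 + 165/4 = -10223/4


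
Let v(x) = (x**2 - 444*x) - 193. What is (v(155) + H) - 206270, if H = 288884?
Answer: 37626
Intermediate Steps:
v(x) = -193 + x**2 - 444*x
(v(155) + H) - 206270 = ((-193 + 155**2 - 444*155) + 288884) - 206270 = ((-193 + 24025 - 68820) + 288884) - 206270 = (-44988 + 288884) - 206270 = 243896 - 206270 = 37626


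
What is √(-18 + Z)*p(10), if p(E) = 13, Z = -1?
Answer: 13*I*√19 ≈ 56.666*I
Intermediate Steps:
√(-18 + Z)*p(10) = √(-18 - 1)*13 = √(-19)*13 = (I*√19)*13 = 13*I*√19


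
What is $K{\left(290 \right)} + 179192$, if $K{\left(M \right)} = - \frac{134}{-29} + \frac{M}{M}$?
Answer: $\frac{5196731}{29} \approx 1.792 \cdot 10^{5}$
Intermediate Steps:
$K{\left(M \right)} = \frac{163}{29}$ ($K{\left(M \right)} = \left(-134\right) \left(- \frac{1}{29}\right) + 1 = \frac{134}{29} + 1 = \frac{163}{29}$)
$K{\left(290 \right)} + 179192 = \frac{163}{29} + 179192 = \frac{5196731}{29}$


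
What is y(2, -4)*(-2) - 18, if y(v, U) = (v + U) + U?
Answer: -6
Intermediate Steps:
y(v, U) = v + 2*U (y(v, U) = (U + v) + U = v + 2*U)
y(2, -4)*(-2) - 18 = (2 + 2*(-4))*(-2) - 18 = (2 - 8)*(-2) - 18 = -6*(-2) - 18 = 12 - 18 = -6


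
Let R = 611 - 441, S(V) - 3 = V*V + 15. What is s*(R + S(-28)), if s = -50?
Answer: -48600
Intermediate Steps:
S(V) = 18 + V² (S(V) = 3 + (V*V + 15) = 3 + (V² + 15) = 3 + (15 + V²) = 18 + V²)
R = 170
s*(R + S(-28)) = -50*(170 + (18 + (-28)²)) = -50*(170 + (18 + 784)) = -50*(170 + 802) = -50*972 = -48600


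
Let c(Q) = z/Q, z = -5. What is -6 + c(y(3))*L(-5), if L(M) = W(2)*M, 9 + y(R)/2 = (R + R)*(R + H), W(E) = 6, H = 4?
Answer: -41/11 ≈ -3.7273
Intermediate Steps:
y(R) = -18 + 4*R*(4 + R) (y(R) = -18 + 2*((R + R)*(R + 4)) = -18 + 2*((2*R)*(4 + R)) = -18 + 2*(2*R*(4 + R)) = -18 + 4*R*(4 + R))
L(M) = 6*M
c(Q) = -5/Q
-6 + c(y(3))*L(-5) = -6 + (-5/(-18 + 4*3**2 + 16*3))*(6*(-5)) = -6 - 5/(-18 + 4*9 + 48)*(-30) = -6 - 5/(-18 + 36 + 48)*(-30) = -6 - 5/66*(-30) = -6 + 25/11 = -41/11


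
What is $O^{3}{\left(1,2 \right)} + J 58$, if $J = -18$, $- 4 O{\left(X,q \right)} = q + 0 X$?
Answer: $- \frac{8353}{8} \approx -1044.1$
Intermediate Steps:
$O{\left(X,q \right)} = - \frac{q}{4}$ ($O{\left(X,q \right)} = - \frac{q + 0 X}{4} = - \frac{q + 0}{4} = - \frac{q}{4}$)
$O^{3}{\left(1,2 \right)} + J 58 = \left(\left(- \frac{1}{4}\right) 2\right)^{3} - 1044 = \left(- \frac{1}{2}\right)^{3} - 1044 = - \frac{1}{8} - 1044 = - \frac{8353}{8}$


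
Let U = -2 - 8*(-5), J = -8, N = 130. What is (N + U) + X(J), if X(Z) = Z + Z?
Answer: 152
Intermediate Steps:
X(Z) = 2*Z
U = 38 (U = -2 + 40 = 38)
(N + U) + X(J) = (130 + 38) + 2*(-8) = 168 - 16 = 152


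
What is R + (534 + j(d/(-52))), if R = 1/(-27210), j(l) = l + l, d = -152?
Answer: 190959767/353730 ≈ 539.85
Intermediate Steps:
j(l) = 2*l
R = -1/27210 ≈ -3.6751e-5
R + (534 + j(d/(-52))) = -1/27210 + (534 + 2*(-152/(-52))) = -1/27210 + (534 + 2*(-152*(-1/52))) = -1/27210 + (534 + 2*(38/13)) = -1/27210 + (534 + 76/13) = -1/27210 + 7018/13 = 190959767/353730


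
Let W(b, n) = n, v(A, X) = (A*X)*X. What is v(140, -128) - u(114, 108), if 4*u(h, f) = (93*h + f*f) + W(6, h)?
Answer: 2288165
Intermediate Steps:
v(A, X) = A*X²
u(h, f) = f²/4 + 47*h/2 (u(h, f) = ((93*h + f*f) + h)/4 = ((93*h + f²) + h)/4 = ((f² + 93*h) + h)/4 = (f² + 94*h)/4 = f²/4 + 47*h/2)
v(140, -128) - u(114, 108) = 140*(-128)² - ((¼)*108² + (47/2)*114) = 140*16384 - ((¼)*11664 + 2679) = 2293760 - (2916 + 2679) = 2293760 - 1*5595 = 2293760 - 5595 = 2288165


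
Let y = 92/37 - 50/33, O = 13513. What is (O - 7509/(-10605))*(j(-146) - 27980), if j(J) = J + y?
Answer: -328097245310456/863247 ≈ -3.8007e+8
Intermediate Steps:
y = 1186/1221 (y = 92*(1/37) - 50*1/33 = 92/37 - 50/33 = 1186/1221 ≈ 0.97133)
j(J) = 1186/1221 + J (j(J) = J + 1186/1221 = 1186/1221 + J)
(O - 7509/(-10605))*(j(-146) - 27980) = (13513 - 7509/(-10605))*((1186/1221 - 146) - 27980) = (13513 - 7509*(-1/10605))*(-177080/1221 - 27980) = (13513 + 2503/3535)*(-34340660/1221) = (47770958/3535)*(-34340660/1221) = -328097245310456/863247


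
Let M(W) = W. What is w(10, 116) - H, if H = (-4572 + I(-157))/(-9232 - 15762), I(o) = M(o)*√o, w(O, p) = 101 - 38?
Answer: 785025/12497 - 157*I*√157/24994 ≈ 62.817 - 0.078707*I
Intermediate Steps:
w(O, p) = 63
I(o) = o^(3/2) (I(o) = o*√o = o^(3/2))
H = 2286/12497 + 157*I*√157/24994 (H = (-4572 + (-157)^(3/2))/(-9232 - 15762) = (-4572 - 157*I*√157)/(-24994) = (-4572 - 157*I*√157)*(-1/24994) = 2286/12497 + 157*I*√157/24994 ≈ 0.18292 + 0.078707*I)
w(10, 116) - H = 63 - (2286/12497 + 157*I*√157/24994) = 63 + (-2286/12497 - 157*I*√157/24994) = 785025/12497 - 157*I*√157/24994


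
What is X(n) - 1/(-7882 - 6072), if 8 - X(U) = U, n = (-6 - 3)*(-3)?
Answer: -265125/13954 ≈ -19.000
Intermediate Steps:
n = 27 (n = -9*(-3) = 27)
X(U) = 8 - U
X(n) - 1/(-7882 - 6072) = (8 - 1*27) - 1/(-7882 - 6072) = (8 - 27) - 1/(-13954) = -19 - 1*(-1/13954) = -19 + 1/13954 = -265125/13954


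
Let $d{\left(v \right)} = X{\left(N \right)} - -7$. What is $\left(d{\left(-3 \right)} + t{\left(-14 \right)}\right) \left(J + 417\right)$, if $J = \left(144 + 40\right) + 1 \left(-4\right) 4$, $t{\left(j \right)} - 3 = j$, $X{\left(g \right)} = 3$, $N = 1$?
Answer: $-585$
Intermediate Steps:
$t{\left(j \right)} = 3 + j$
$d{\left(v \right)} = 10$ ($d{\left(v \right)} = 3 - -7 = 3 + 7 = 10$)
$J = 168$ ($J = 184 - 16 = 168$)
$\left(d{\left(-3 \right)} + t{\left(-14 \right)}\right) \left(J + 417\right) = \left(10 + \left(3 - 14\right)\right) \left(168 + 417\right) = \left(10 - 11\right) 585 = \left(-1\right) 585 = -585$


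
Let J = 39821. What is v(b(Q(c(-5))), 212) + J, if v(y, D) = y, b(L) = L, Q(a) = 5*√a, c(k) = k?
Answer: 39821 + 5*I*√5 ≈ 39821.0 + 11.18*I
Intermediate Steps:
v(b(Q(c(-5))), 212) + J = 5*√(-5) + 39821 = 5*(I*√5) + 39821 = 5*I*√5 + 39821 = 39821 + 5*I*√5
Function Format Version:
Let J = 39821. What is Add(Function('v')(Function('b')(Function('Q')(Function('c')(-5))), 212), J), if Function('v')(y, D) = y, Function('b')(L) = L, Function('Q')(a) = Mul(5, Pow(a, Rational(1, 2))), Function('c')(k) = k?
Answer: Add(39821, Mul(5, I, Pow(5, Rational(1, 2)))) ≈ Add(39821., Mul(11.180, I))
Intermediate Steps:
Add(Function('v')(Function('b')(Function('Q')(Function('c')(-5))), 212), J) = Add(Mul(5, Pow(-5, Rational(1, 2))), 39821) = Add(Mul(5, Mul(I, Pow(5, Rational(1, 2)))), 39821) = Add(Mul(5, I, Pow(5, Rational(1, 2))), 39821) = Add(39821, Mul(5, I, Pow(5, Rational(1, 2))))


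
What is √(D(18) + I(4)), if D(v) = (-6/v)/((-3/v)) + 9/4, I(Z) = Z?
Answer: √33/2 ≈ 2.8723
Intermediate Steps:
D(v) = 17/4 (D(v) = (-6/v)*(-v/3) + 9*(¼) = 2 + 9/4 = 17/4)
√(D(18) + I(4)) = √(17/4 + 4) = √(33/4) = √33/2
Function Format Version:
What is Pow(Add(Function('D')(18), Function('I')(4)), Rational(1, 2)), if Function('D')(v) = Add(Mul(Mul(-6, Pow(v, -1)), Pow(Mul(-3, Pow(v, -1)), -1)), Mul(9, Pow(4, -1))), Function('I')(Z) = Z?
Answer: Mul(Rational(1, 2), Pow(33, Rational(1, 2))) ≈ 2.8723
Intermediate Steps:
Function('D')(v) = Rational(17, 4) (Function('D')(v) = Add(Mul(Mul(-6, Pow(v, -1)), Mul(Rational(-1, 3), v)), Mul(9, Rational(1, 4))) = Add(2, Rational(9, 4)) = Rational(17, 4))
Pow(Add(Function('D')(18), Function('I')(4)), Rational(1, 2)) = Pow(Add(Rational(17, 4), 4), Rational(1, 2)) = Pow(Rational(33, 4), Rational(1, 2)) = Mul(Rational(1, 2), Pow(33, Rational(1, 2)))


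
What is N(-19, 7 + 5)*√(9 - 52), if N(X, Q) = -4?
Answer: -4*I*√43 ≈ -26.23*I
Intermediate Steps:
N(-19, 7 + 5)*√(9 - 52) = -4*√(9 - 52) = -4*I*√43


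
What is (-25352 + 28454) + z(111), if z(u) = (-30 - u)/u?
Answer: 114727/37 ≈ 3100.7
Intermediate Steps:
z(u) = (-30 - u)/u
(-25352 + 28454) + z(111) = (-25352 + 28454) + (-30 - 1*111)/111 = 3102 + (-30 - 111)/111 = 3102 + (1/111)*(-141) = 3102 - 47/37 = 114727/37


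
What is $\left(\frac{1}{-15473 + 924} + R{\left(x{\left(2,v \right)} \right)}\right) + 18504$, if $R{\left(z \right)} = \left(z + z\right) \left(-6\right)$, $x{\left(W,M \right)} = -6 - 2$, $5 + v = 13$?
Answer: $\frac{270611399}{14549} \approx 18600.0$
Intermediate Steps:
$v = 8$ ($v = -5 + 13 = 8$)
$x{\left(W,M \right)} = -8$
$R{\left(z \right)} = - 12 z$ ($R{\left(z \right)} = 2 z \left(-6\right) = - 12 z$)
$\left(\frac{1}{-15473 + 924} + R{\left(x{\left(2,v \right)} \right)}\right) + 18504 = \left(\frac{1}{-15473 + 924} - -96\right) + 18504 = \left(\frac{1}{-14549} + 96\right) + 18504 = \left(- \frac{1}{14549} + 96\right) + 18504 = \frac{1396703}{14549} + 18504 = \frac{270611399}{14549}$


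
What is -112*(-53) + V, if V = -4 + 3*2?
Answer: 5938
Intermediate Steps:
V = 2 (V = -4 + 6 = 2)
-112*(-53) + V = -112*(-53) + 2 = 5936 + 2 = 5938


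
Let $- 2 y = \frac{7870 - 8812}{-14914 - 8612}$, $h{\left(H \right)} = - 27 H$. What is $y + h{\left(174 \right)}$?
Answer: $- \frac{36841873}{7842} \approx -4698.0$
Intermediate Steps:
$y = - \frac{157}{7842}$ ($y = - \frac{\left(7870 - 8812\right) \frac{1}{-14914 - 8612}}{2} = - \frac{\left(-942\right) \frac{1}{-23526}}{2} = - \frac{\left(-942\right) \left(- \frac{1}{23526}\right)}{2} = \left(- \frac{1}{2}\right) \frac{157}{3921} = - \frac{157}{7842} \approx -0.02002$)
$y + h{\left(174 \right)} = - \frac{157}{7842} - 4698 = - \frac{36841873}{7842}$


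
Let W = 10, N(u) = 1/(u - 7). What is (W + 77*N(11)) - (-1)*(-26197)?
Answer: -104671/4 ≈ -26168.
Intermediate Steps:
N(u) = 1/(-7 + u)
(W + 77*N(11)) - (-1)*(-26197) = (10 + 77/(-7 + 11)) - (-1)*(-26197) = (10 + 77/4) - 1*26197 = (10 + 77*(¼)) - 26197 = (10 + 77/4) - 26197 = 117/4 - 26197 = -104671/4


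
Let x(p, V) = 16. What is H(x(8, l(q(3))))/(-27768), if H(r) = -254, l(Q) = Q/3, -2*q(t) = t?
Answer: 127/13884 ≈ 0.0091472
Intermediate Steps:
q(t) = -t/2
l(Q) = Q/3 (l(Q) = Q*(⅓) = Q/3)
H(x(8, l(q(3))))/(-27768) = -254/(-27768) = -254*(-1/27768) = 127/13884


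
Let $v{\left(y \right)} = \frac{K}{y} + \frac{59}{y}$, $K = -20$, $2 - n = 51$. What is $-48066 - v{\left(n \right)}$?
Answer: $- \frac{2355195}{49} \approx -48065.0$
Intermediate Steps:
$n = -49$ ($n = 2 - 51 = -49$)
$v{\left(y \right)} = \frac{39}{y}$ ($v{\left(y \right)} = - \frac{20}{y} + \frac{59}{y} = \frac{39}{y}$)
$-48066 - v{\left(n \right)} = -48066 - \frac{39}{-49} = -48066 - 39 \left(- \frac{1}{49}\right) = -48066 - - \frac{39}{49} = -48066 + \frac{39}{49} = - \frac{2355195}{49}$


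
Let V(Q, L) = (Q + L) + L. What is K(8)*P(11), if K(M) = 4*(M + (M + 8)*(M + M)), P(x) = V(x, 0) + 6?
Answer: 17952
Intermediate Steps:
V(Q, L) = Q + 2*L (V(Q, L) = (L + Q) + L = Q + 2*L)
P(x) = 6 + x (P(x) = (x + 2*0) + 6 = (x + 0) + 6 = x + 6 = 6 + x)
K(M) = 4*M + 8*M*(8 + M) (K(M) = 4*(M + (8 + M)*(2*M)) = 4*(M + 2*M*(8 + M)) = 4*M + 8*M*(8 + M))
K(8)*P(11) = (4*8*(17 + 2*8))*(6 + 11) = (4*8*(17 + 16))*17 = (4*8*33)*17 = 1056*17 = 17952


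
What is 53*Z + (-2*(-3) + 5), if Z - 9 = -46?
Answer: -1950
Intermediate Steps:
Z = -37 (Z = 9 - 46 = -37)
53*Z + (-2*(-3) + 5) = 53*(-37) + (-2*(-3) + 5) = -1961 + (6 + 5) = -1961 + 11 = -1950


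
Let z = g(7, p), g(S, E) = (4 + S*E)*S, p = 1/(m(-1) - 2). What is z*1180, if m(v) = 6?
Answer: 47495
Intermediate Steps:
p = ¼ (p = 1/(6 - 2) = 1/4 = ¼ ≈ 0.25000)
g(S, E) = S*(4 + E*S) (g(S, E) = (4 + E*S)*S = S*(4 + E*S))
z = 161/4 (z = 7*(4 + (¼)*7) = 7*(4 + 7/4) = 7*(23/4) = 161/4 ≈ 40.250)
z*1180 = (161/4)*1180 = 47495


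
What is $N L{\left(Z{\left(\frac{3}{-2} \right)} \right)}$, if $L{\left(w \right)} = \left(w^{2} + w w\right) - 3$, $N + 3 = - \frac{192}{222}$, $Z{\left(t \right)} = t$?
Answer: $- \frac{429}{74} \approx -5.7973$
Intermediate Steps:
$N = - \frac{143}{37}$ ($N = -3 - \frac{192}{222} = -3 - \frac{32}{37} = - \frac{143}{37} \approx -3.8649$)
$L{\left(w \right)} = -3 + 2 w^{2}$ ($L{\left(w \right)} = \left(w^{2} + w^{2}\right) - 3 = 2 w^{2} - 3 = -3 + 2 w^{2}$)
$N L{\left(Z{\left(\frac{3}{-2} \right)} \right)} = - \frac{143 \left(-3 + 2 \left(\frac{3}{-2}\right)^{2}\right)}{37} = - \frac{143 \left(-3 + 2 \left(3 \left(- \frac{1}{2}\right)\right)^{2}\right)}{37} = - \frac{143 \left(-3 + 2 \left(- \frac{3}{2}\right)^{2}\right)}{37} = - \frac{143 \left(-3 + 2 \cdot \frac{9}{4}\right)}{37} = - \frac{143 \left(-3 + \frac{9}{2}\right)}{37} = \left(- \frac{143}{37}\right) \frac{3}{2} = - \frac{429}{74}$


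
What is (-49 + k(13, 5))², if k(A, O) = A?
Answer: 1296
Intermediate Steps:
(-49 + k(13, 5))² = (-49 + 13)² = (-36)² = 1296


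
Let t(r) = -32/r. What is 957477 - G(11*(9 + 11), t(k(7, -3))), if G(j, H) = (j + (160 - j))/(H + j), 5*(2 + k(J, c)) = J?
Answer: 39256533/41 ≈ 9.5748e+5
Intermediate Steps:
k(J, c) = -2 + J/5
G(j, H) = 160/(H + j)
957477 - G(11*(9 + 11), t(k(7, -3))) = 957477 - 160/(-32/(-2 + (⅕)*7) + 11*(9 + 11)) = 957477 - 160/(-32/(-2 + 7/5) + 11*20) = 957477 - 160/(-32/(-⅗) + 220) = 957477 - 160/(-32*(-5/3) + 220) = 957477 - 160/(160/3 + 220) = 957477 - 160/820/3 = 957477 - 160*3/820 = 957477 - 1*24/41 = 957477 - 24/41 = 39256533/41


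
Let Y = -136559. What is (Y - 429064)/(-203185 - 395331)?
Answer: 565623/598516 ≈ 0.94504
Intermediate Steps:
(Y - 429064)/(-203185 - 395331) = (-136559 - 429064)/(-203185 - 395331) = -565623/(-598516) = -565623*(-1/598516) = 565623/598516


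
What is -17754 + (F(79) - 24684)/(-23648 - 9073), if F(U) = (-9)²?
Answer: -193634677/10907 ≈ -17753.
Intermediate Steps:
F(U) = 81
-17754 + (F(79) - 24684)/(-23648 - 9073) = -17754 + (81 - 24684)/(-23648 - 9073) = -17754 - 24603/(-32721) = -17754 - 24603*(-1/32721) = -17754 + 8201/10907 = -193634677/10907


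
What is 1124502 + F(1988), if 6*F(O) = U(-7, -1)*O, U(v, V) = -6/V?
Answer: 1126490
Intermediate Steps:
F(O) = O (F(O) = ((-6/(-1))*O)/6 = ((-6*(-1))*O)/6 = (6*O)/6 = O)
1124502 + F(1988) = 1124502 + 1988 = 1126490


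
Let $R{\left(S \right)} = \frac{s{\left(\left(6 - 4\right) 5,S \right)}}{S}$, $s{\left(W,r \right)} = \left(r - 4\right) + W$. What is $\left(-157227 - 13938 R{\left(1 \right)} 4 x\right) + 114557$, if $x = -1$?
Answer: $347594$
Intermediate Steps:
$s{\left(W,r \right)} = -4 + W + r$ ($s{\left(W,r \right)} = \left(-4 + r\right) + W = -4 + W + r$)
$R{\left(S \right)} = \frac{6 + S}{S}$ ($R{\left(S \right)} = \frac{-4 + \left(6 - 4\right) 5 + S}{S} = \frac{-4 + 2 \cdot 5 + S}{S} = \frac{-4 + 10 + S}{S} = \frac{6 + S}{S}$)
$\left(-157227 - 13938 R{\left(1 \right)} 4 x\right) + 114557 = \left(-157227 - 13938 \frac{6 + 1}{1} \cdot 4 \left(-1\right)\right) + 114557 = \left(-157227 - 13938 \cdot 1 \cdot 7 \cdot 4 \left(-1\right)\right) + 114557 = \left(-157227 - 13938 \cdot 7 \cdot 4 \left(-1\right)\right) + 114557 = \left(-157227 - 13938 \cdot 28 \left(-1\right)\right) + 114557 = \left(-157227 - 13938 \left(-28\right)\right) + 114557 = \left(-157227 - -390264\right) + 114557 = \left(-157227 + 390264\right) + 114557 = 233037 + 114557 = 347594$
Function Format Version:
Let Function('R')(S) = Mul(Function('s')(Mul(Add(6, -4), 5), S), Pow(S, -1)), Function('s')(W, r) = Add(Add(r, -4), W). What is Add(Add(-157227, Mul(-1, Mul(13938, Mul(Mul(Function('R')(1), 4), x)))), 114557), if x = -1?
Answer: 347594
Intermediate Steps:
Function('s')(W, r) = Add(-4, W, r) (Function('s')(W, r) = Add(Add(-4, r), W) = Add(-4, W, r))
Function('R')(S) = Mul(Pow(S, -1), Add(6, S)) (Function('R')(S) = Mul(Add(-4, Mul(Add(6, -4), 5), S), Pow(S, -1)) = Mul(Add(-4, Mul(2, 5), S), Pow(S, -1)) = Mul(Add(-4, 10, S), Pow(S, -1)) = Mul(Add(6, S), Pow(S, -1)) = Mul(Pow(S, -1), Add(6, S)))
Add(Add(-157227, Mul(-1, Mul(13938, Mul(Mul(Function('R')(1), 4), x)))), 114557) = Add(Add(-157227, Mul(-1, Mul(13938, Mul(Mul(Mul(Pow(1, -1), Add(6, 1)), 4), -1)))), 114557) = Add(Add(-157227, Mul(-1, Mul(13938, Mul(Mul(Mul(1, 7), 4), -1)))), 114557) = Add(Add(-157227, Mul(-1, Mul(13938, Mul(Mul(7, 4), -1)))), 114557) = Add(Add(-157227, Mul(-1, Mul(13938, Mul(28, -1)))), 114557) = Add(Add(-157227, Mul(-1, Mul(13938, -28))), 114557) = Add(Add(-157227, Mul(-1, -390264)), 114557) = Add(Add(-157227, 390264), 114557) = Add(233037, 114557) = 347594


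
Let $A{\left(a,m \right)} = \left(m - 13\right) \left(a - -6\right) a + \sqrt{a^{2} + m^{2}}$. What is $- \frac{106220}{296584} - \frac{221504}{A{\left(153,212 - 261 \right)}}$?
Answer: $- \frac{17819186459278307}{84337013032470418} + \frac{110752 \sqrt{25810}}{1137445216633} \approx -0.21127$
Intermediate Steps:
$A{\left(a,m \right)} = \sqrt{a^{2} + m^{2}} + a \left(-13 + m\right) \left(6 + a\right)$ ($A{\left(a,m \right)} = \left(-13 + m\right) \left(a + 6\right) a + \sqrt{a^{2} + m^{2}} = \left(-13 + m\right) \left(6 + a\right) a + \sqrt{a^{2} + m^{2}} = a \left(-13 + m\right) \left(6 + a\right) + \sqrt{a^{2} + m^{2}} = \sqrt{a^{2} + m^{2}} + a \left(-13 + m\right) \left(6 + a\right)$)
$- \frac{106220}{296584} - \frac{221504}{A{\left(153,212 - 261 \right)}} = - \frac{106220}{296584} - \frac{221504}{\sqrt{153^{2} + \left(212 - 261\right)^{2}} - 11934 - 13 \cdot 153^{2} + \left(212 - 261\right) 153^{2} + 6 \cdot 153 \left(212 - 261\right)} = \left(-106220\right) \frac{1}{296584} - \frac{221504}{\sqrt{23409 + \left(212 - 261\right)^{2}} - 11934 - 304317 + \left(212 - 261\right) 23409 + 6 \cdot 153 \left(212 - 261\right)} = - \frac{26555}{74146} - \frac{221504}{\sqrt{23409 + \left(-49\right)^{2}} - 11934 - 304317 - 1147041 + 6 \cdot 153 \left(-49\right)} = - \frac{26555}{74146} - \frac{221504}{\sqrt{23409 + 2401} - 11934 - 304317 - 1147041 - 44982} = - \frac{26555}{74146} - \frac{221504}{\sqrt{25810} - 11934 - 304317 - 1147041 - 44982} = - \frac{26555}{74146} - \frac{221504}{-1508274 + \sqrt{25810}}$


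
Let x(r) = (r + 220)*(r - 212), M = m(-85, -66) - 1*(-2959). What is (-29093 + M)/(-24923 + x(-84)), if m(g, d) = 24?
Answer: 26110/65179 ≈ 0.40059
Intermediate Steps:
M = 2983 (M = 24 - 1*(-2959) = 24 + 2959 = 2983)
x(r) = (-212 + r)*(220 + r) (x(r) = (220 + r)*(-212 + r) = (-212 + r)*(220 + r))
(-29093 + M)/(-24923 + x(-84)) = (-29093 + 2983)/(-24923 + (-46640 + (-84)**2 + 8*(-84))) = -26110/(-24923 + (-46640 + 7056 - 672)) = -26110/(-24923 - 40256) = -26110/(-65179) = -26110*(-1/65179) = 26110/65179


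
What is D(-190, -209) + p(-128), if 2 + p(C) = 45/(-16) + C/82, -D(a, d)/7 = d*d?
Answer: -200587333/656 ≈ -3.0577e+5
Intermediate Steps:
D(a, d) = -7*d² (D(a, d) = -7*d*d = -7*d²)
p(C) = -77/16 + C/82 (p(C) = -2 + (45/(-16) + C/82) = -2 + (45*(-1/16) + C*(1/82)) = -2 + (-45/16 + C/82) = -77/16 + C/82)
D(-190, -209) + p(-128) = -7*(-209)² + (-77/16 + (1/82)*(-128)) = -7*43681 + (-77/16 - 64/41) = -305767 - 4181/656 = -200587333/656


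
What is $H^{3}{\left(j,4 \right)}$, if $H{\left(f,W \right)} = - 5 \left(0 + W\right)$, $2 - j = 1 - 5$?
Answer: $-8000$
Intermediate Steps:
$j = 6$ ($j = 2 - \left(1 - 5\right) = 2 - -4 = 2 + 4 = 6$)
$H{\left(f,W \right)} = - 5 W$
$H^{3}{\left(j,4 \right)} = \left(\left(-5\right) 4\right)^{3} = \left(-20\right)^{3} = -8000$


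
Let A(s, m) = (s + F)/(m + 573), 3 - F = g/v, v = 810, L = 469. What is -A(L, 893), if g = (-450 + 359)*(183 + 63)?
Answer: -67451/197910 ≈ -0.34082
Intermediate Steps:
g = -22386 (g = -91*246 = -22386)
F = 4136/135 (F = 3 - (-22386)/810 = 3 - 1*(-3731/135) = 3 + 3731/135 = 4136/135 ≈ 30.637)
A(s, m) = (4136/135 + s)/(573 + m) (A(s, m) = (s + 4136/135)/(m + 573) = (4136/135 + s)/(573 + m))
-A(L, 893) = -(4136/135 + 469)/(573 + 893) = -67451/(1466*135) = -1*67451/197910 = -67451/197910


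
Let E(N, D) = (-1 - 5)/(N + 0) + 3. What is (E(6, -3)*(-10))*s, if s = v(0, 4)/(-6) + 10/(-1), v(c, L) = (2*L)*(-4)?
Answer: 280/3 ≈ 93.333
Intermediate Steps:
v(c, L) = -8*L
E(N, D) = 3 - 6/N (E(N, D) = -6/N + 3 = 3 - 6/N)
s = -14/3 (s = -8*4/(-6) + 10/(-1) = -32*(-1/6) + 10*(-1) = 16/3 - 10 = -14/3 ≈ -4.6667)
(E(6, -3)*(-10))*s = ((3 - 6/6)*(-10))*(-14/3) = ((3 - 6*1/6)*(-10))*(-14/3) = ((3 - 1)*(-10))*(-14/3) = (2*(-10))*(-14/3) = -20*(-14/3) = 280/3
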